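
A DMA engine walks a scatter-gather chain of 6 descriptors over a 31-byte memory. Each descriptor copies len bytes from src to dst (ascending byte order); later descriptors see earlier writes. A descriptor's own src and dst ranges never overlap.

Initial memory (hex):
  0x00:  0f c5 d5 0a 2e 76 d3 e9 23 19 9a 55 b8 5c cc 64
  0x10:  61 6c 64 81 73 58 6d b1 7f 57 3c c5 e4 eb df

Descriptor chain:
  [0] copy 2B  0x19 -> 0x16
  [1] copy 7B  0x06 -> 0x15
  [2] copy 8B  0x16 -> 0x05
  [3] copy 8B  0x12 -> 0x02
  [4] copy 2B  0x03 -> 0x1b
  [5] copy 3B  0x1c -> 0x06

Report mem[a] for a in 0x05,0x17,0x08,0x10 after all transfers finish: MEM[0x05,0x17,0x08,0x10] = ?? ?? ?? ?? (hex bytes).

[0] 0x19->0x16 len=2 : 57 3c
[1] 0x06->0x15 len=7 : d3 e9 23 19 9a 55 b8
[2] 0x16->0x05 len=8 : e9 23 19 9a 55 b8 e4 eb
[3] 0x12->0x02 len=8 : 64 81 73 d3 e9 23 19 9a
[4] 0x03->0x1b len=2 : 81 73
[5] 0x1c->0x06 len=3 : 73 eb df
query mem[0x05]=0xd3, mem[0x17]=0x23, mem[0x08]=0xdf, mem[0x10]=0x61

MEM[0x05,0x17,0x08,0x10] = d3 23 df 61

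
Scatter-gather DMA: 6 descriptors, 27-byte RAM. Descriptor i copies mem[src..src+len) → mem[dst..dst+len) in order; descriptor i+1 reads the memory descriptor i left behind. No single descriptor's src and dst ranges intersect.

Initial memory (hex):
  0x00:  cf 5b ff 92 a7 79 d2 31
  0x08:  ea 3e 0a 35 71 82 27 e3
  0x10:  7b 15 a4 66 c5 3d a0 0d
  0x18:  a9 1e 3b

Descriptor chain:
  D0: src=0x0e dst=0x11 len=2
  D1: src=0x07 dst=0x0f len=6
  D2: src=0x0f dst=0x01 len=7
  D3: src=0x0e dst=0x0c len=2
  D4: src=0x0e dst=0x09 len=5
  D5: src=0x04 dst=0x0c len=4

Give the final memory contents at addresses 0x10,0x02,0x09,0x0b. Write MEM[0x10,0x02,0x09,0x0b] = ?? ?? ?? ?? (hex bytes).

[0] 0x0e->0x11 len=2 : 27 e3
[1] 0x07->0x0f len=6 : 31 ea 3e 0a 35 71
[2] 0x0f->0x01 len=7 : 31 ea 3e 0a 35 71 3d
[3] 0x0e->0x0c len=2 : 27 31
[4] 0x0e->0x09 len=5 : 27 31 ea 3e 0a
[5] 0x04->0x0c len=4 : 0a 35 71 3d
query mem[0x10]=0xea, mem[0x02]=0xea, mem[0x09]=0x27, mem[0x0b]=0xea

MEM[0x10,0x02,0x09,0x0b] = ea ea 27 ea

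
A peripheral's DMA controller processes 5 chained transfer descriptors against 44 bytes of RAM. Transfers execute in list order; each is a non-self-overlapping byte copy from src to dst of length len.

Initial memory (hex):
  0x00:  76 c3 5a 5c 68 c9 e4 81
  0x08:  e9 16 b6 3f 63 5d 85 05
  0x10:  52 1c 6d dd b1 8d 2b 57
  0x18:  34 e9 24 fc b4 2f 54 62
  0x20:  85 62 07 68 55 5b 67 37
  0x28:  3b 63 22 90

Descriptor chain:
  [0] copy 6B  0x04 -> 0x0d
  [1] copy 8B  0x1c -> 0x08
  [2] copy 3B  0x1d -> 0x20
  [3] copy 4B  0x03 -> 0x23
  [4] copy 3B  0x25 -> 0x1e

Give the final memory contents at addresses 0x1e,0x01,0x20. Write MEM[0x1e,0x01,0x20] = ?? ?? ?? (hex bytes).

D0: mem[0x0d..0x12] <- [68 c9 e4 81 e9 16]
D1: mem[0x08..0x0f] <- [b4 2f 54 62 85 62 07 68]
D2: mem[0x20..0x22] <- [2f 54 62]
D3: mem[0x23..0x26] <- [5c 68 c9 e4]
D4: mem[0x1e..0x20] <- [c9 e4 37]
query mem[0x1e]=0xc9, mem[0x01]=0xc3, mem[0x20]=0x37

MEM[0x1e,0x01,0x20] = c9 c3 37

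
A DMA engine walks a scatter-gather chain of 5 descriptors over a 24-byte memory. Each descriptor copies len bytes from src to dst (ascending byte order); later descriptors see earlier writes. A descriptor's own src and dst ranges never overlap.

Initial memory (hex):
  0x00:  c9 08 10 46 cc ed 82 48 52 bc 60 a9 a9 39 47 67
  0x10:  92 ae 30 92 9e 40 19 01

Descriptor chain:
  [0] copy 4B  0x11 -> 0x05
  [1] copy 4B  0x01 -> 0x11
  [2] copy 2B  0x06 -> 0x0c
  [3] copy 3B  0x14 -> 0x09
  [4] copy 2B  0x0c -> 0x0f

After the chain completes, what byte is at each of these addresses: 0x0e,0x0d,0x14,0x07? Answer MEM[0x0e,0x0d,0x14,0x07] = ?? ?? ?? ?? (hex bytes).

MEM[0x0e,0x0d,0x14,0x07] = 47 92 cc 92

D0: mem[0x05..0x08] <- [ae 30 92 9e]
D1: mem[0x11..0x14] <- [08 10 46 cc]
D2: mem[0x0c..0x0d] <- [30 92]
D3: mem[0x09..0x0b] <- [cc 40 19]
D4: mem[0x0f..0x10] <- [30 92]
query mem[0x0e]=0x47, mem[0x0d]=0x92, mem[0x14]=0xcc, mem[0x07]=0x92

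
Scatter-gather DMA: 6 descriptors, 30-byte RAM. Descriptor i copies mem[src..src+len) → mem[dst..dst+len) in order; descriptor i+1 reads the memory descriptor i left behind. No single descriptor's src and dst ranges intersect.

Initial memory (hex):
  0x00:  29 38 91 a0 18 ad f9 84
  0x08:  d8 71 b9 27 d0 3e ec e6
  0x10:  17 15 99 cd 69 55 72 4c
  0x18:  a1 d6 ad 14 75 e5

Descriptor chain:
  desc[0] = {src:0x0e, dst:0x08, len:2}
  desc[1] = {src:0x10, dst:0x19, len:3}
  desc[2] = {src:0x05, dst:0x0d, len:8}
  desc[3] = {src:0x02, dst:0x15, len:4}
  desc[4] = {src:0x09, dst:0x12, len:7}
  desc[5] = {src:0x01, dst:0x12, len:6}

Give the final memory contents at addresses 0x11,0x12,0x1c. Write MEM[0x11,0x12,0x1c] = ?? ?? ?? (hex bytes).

D0: mem[0x08..0x09] <- [ec e6]
D1: mem[0x19..0x1b] <- [17 15 99]
D2: mem[0x0d..0x14] <- [ad f9 84 ec e6 b9 27 d0]
D3: mem[0x15..0x18] <- [91 a0 18 ad]
D4: mem[0x12..0x18] <- [e6 b9 27 d0 ad f9 84]
D5: mem[0x12..0x17] <- [38 91 a0 18 ad f9]
query mem[0x11]=0xe6, mem[0x12]=0x38, mem[0x1c]=0x75

MEM[0x11,0x12,0x1c] = e6 38 75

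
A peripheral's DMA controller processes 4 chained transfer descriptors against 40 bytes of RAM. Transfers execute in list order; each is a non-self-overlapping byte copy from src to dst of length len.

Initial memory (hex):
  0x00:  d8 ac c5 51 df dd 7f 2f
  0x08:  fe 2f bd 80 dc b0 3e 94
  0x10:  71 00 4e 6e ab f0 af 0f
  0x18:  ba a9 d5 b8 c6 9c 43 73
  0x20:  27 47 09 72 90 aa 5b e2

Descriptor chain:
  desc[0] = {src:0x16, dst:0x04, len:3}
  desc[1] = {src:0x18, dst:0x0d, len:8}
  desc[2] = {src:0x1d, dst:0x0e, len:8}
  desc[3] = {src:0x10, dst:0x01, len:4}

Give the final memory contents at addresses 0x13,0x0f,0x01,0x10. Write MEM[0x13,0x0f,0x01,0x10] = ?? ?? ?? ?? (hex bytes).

  after D0: wrote 3B at 0x04 = af0fba
  after D1: wrote 8B at 0x0d = baa9d5b8c69c4373
  after D2: wrote 8B at 0x0e = 9c43732747097290
  after D3: wrote 4B at 0x01 = 73274709
query mem[0x13]=0x09, mem[0x0f]=0x43, mem[0x01]=0x73, mem[0x10]=0x73

MEM[0x13,0x0f,0x01,0x10] = 09 43 73 73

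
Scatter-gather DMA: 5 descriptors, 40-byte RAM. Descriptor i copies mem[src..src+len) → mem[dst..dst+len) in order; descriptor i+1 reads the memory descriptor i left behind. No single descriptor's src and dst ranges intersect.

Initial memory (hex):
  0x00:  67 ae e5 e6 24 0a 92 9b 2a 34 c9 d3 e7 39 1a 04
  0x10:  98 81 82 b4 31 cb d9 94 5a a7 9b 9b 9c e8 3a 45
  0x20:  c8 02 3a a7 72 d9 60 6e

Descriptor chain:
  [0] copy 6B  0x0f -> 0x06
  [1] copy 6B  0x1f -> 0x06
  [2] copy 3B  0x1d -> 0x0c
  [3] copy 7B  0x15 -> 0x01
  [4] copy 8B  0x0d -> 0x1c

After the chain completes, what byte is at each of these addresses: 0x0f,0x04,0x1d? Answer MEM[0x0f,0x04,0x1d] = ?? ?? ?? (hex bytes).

  after D0: wrote 6B at 0x06 = 04988182b431
  after D1: wrote 6B at 0x06 = 45c8023aa772
  after D2: wrote 3B at 0x0c = e83a45
  after D3: wrote 7B at 0x01 = cbd9945aa79b9b
  after D4: wrote 8B at 0x1c = 3a4504988182b431
query mem[0x0f]=0x04, mem[0x04]=0x5a, mem[0x1d]=0x45

MEM[0x0f,0x04,0x1d] = 04 5a 45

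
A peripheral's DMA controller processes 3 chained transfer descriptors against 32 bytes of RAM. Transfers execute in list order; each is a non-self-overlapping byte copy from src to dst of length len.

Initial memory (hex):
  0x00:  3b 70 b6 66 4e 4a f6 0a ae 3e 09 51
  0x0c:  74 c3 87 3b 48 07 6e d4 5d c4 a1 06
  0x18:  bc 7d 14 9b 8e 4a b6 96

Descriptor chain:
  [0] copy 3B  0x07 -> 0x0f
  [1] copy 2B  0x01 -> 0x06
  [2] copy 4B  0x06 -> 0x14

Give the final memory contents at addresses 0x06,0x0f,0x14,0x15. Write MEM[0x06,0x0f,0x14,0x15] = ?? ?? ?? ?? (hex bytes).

D0: mem[0x0f..0x11] <- [0a ae 3e]
D1: mem[0x06..0x07] <- [70 b6]
D2: mem[0x14..0x17] <- [70 b6 ae 3e]
query mem[0x06]=0x70, mem[0x0f]=0x0a, mem[0x14]=0x70, mem[0x15]=0xb6

MEM[0x06,0x0f,0x14,0x15] = 70 0a 70 b6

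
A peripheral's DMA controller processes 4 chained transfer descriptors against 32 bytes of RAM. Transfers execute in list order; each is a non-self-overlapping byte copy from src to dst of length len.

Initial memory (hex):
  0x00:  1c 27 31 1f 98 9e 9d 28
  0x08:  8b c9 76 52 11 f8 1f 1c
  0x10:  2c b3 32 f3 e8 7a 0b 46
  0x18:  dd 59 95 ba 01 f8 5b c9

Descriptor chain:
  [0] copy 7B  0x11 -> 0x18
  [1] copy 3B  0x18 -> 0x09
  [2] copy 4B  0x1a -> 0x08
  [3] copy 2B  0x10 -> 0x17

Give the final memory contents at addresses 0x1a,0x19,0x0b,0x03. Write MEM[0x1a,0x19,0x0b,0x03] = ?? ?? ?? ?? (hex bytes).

D0: mem[0x18..0x1e] <- [b3 32 f3 e8 7a 0b 46]
D1: mem[0x09..0x0b] <- [b3 32 f3]
D2: mem[0x08..0x0b] <- [f3 e8 7a 0b]
D3: mem[0x17..0x18] <- [2c b3]
query mem[0x1a]=0xf3, mem[0x19]=0x32, mem[0x0b]=0x0b, mem[0x03]=0x1f

MEM[0x1a,0x19,0x0b,0x03] = f3 32 0b 1f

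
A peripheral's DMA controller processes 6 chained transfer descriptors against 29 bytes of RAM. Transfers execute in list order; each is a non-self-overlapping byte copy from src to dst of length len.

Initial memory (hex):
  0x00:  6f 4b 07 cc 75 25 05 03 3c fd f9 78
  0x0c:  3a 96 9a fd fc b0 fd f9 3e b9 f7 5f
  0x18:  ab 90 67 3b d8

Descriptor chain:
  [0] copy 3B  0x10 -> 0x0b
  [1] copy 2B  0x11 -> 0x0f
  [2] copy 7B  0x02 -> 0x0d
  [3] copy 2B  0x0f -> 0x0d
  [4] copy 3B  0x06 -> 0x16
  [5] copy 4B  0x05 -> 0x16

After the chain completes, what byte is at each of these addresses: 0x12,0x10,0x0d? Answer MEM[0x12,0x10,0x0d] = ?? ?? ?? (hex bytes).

MEM[0x12,0x10,0x0d] = 03 25 75

D0: mem[0x0b..0x0d] <- [fc b0 fd]
D1: mem[0x0f..0x10] <- [b0 fd]
D2: mem[0x0d..0x13] <- [07 cc 75 25 05 03 3c]
D3: mem[0x0d..0x0e] <- [75 25]
D4: mem[0x16..0x18] <- [05 03 3c]
D5: mem[0x16..0x19] <- [25 05 03 3c]
query mem[0x12]=0x03, mem[0x10]=0x25, mem[0x0d]=0x75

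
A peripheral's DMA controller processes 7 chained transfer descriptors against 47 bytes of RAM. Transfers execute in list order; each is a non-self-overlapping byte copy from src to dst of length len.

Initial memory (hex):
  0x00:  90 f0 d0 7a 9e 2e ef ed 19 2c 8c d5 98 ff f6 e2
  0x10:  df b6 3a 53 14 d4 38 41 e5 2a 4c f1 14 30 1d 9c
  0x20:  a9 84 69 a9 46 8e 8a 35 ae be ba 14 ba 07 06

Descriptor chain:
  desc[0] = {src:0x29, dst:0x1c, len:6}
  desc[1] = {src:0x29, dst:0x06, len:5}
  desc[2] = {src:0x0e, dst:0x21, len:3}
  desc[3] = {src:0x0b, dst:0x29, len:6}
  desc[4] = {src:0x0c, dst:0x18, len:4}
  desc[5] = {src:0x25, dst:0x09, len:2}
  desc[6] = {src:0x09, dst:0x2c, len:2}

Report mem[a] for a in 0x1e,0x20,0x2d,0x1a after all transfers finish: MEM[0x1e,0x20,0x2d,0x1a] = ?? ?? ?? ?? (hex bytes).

[0] 0x29->0x1c len=6 : be ba 14 ba 07 06
[1] 0x29->0x06 len=5 : be ba 14 ba 07
[2] 0x0e->0x21 len=3 : f6 e2 df
[3] 0x0b->0x29 len=6 : d5 98 ff f6 e2 df
[4] 0x0c->0x18 len=4 : 98 ff f6 e2
[5] 0x25->0x09 len=2 : 8e 8a
[6] 0x09->0x2c len=2 : 8e 8a
query mem[0x1e]=0x14, mem[0x20]=0x07, mem[0x2d]=0x8a, mem[0x1a]=0xf6

MEM[0x1e,0x20,0x2d,0x1a] = 14 07 8a f6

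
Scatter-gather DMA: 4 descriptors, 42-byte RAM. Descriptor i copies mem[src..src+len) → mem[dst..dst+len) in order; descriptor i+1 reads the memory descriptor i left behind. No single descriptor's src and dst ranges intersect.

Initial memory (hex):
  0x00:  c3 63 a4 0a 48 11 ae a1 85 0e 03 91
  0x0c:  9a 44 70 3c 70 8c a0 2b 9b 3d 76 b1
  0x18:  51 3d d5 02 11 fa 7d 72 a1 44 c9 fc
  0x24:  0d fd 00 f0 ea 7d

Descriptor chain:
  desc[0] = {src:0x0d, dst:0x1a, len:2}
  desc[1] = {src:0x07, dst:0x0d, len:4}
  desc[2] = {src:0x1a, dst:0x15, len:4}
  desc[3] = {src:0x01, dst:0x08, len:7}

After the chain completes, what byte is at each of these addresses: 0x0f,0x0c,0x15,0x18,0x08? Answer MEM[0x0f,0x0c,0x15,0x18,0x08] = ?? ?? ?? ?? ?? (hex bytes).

MEM[0x0f,0x0c,0x15,0x18,0x08] = 0e 11 44 fa 63

D0: mem[0x1a..0x1b] <- [44 70]
D1: mem[0x0d..0x10] <- [a1 85 0e 03]
D2: mem[0x15..0x18] <- [44 70 11 fa]
D3: mem[0x08..0x0e] <- [63 a4 0a 48 11 ae a1]
query mem[0x0f]=0x0e, mem[0x0c]=0x11, mem[0x15]=0x44, mem[0x18]=0xfa, mem[0x08]=0x63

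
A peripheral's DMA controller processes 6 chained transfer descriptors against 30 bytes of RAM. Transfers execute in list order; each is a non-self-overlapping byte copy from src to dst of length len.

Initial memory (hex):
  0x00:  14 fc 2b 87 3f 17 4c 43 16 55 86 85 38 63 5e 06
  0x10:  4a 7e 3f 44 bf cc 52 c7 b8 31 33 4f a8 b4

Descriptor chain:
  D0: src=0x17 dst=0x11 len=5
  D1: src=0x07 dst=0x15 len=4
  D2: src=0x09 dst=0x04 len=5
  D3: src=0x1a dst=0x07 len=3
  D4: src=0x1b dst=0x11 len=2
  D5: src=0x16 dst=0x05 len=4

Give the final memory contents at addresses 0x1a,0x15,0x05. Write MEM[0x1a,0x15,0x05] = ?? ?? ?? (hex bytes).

MEM[0x1a,0x15,0x05] = 33 43 16

D0: mem[0x11..0x15] <- [c7 b8 31 33 4f]
D1: mem[0x15..0x18] <- [43 16 55 86]
D2: mem[0x04..0x08] <- [55 86 85 38 63]
D3: mem[0x07..0x09] <- [33 4f a8]
D4: mem[0x11..0x12] <- [4f a8]
D5: mem[0x05..0x08] <- [16 55 86 31]
query mem[0x1a]=0x33, mem[0x15]=0x43, mem[0x05]=0x16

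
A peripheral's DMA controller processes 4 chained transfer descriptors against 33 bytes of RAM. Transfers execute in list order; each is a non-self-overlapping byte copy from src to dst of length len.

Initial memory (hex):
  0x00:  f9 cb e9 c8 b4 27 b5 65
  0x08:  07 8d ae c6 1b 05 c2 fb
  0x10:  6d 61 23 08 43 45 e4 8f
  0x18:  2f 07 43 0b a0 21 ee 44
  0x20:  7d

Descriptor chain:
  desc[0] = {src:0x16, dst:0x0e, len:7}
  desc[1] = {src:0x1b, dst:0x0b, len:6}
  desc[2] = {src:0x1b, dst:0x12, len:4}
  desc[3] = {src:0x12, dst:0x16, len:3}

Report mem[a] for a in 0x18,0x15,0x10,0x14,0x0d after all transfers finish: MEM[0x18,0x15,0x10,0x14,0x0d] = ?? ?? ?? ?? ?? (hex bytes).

  after D0: wrote 7B at 0x0e = e48f2f07430ba0
  after D1: wrote 6B at 0x0b = 0ba021ee447d
  after D2: wrote 4B at 0x12 = 0ba021ee
  after D3: wrote 3B at 0x16 = 0ba021
query mem[0x18]=0x21, mem[0x15]=0xee, mem[0x10]=0x7d, mem[0x14]=0x21, mem[0x0d]=0x21

MEM[0x18,0x15,0x10,0x14,0x0d] = 21 ee 7d 21 21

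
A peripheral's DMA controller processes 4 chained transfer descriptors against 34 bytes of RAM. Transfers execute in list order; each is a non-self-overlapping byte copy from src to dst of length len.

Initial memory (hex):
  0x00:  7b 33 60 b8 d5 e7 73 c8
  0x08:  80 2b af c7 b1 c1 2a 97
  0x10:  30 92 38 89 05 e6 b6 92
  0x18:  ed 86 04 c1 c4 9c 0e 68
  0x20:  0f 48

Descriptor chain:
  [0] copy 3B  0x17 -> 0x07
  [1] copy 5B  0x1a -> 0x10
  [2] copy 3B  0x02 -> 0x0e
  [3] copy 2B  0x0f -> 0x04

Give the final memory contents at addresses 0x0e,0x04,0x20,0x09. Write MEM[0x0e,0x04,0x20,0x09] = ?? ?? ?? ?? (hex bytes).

MEM[0x0e,0x04,0x20,0x09] = 60 b8 0f 86

  after D0: wrote 3B at 0x07 = 92ed86
  after D1: wrote 5B at 0x10 = 04c1c49c0e
  after D2: wrote 3B at 0x0e = 60b8d5
  after D3: wrote 2B at 0x04 = b8d5
query mem[0x0e]=0x60, mem[0x04]=0xb8, mem[0x20]=0x0f, mem[0x09]=0x86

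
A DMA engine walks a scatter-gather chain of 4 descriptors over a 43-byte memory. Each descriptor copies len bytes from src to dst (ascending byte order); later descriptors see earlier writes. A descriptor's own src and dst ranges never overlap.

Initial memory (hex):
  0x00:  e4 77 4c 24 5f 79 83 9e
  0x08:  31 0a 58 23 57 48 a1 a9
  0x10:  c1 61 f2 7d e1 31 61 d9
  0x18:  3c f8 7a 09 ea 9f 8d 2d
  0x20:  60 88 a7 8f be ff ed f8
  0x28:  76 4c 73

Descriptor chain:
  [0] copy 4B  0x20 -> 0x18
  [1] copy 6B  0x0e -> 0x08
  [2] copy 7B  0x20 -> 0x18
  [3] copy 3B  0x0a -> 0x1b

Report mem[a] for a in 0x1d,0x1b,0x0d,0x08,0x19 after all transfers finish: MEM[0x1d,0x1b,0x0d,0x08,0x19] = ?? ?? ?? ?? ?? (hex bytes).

MEM[0x1d,0x1b,0x0d,0x08,0x19] = f2 c1 7d a1 88

  after D0: wrote 4B at 0x18 = 6088a78f
  after D1: wrote 6B at 0x08 = a1a9c161f27d
  after D2: wrote 7B at 0x18 = 6088a78fbeffed
  after D3: wrote 3B at 0x1b = c161f2
query mem[0x1d]=0xf2, mem[0x1b]=0xc1, mem[0x0d]=0x7d, mem[0x08]=0xa1, mem[0x19]=0x88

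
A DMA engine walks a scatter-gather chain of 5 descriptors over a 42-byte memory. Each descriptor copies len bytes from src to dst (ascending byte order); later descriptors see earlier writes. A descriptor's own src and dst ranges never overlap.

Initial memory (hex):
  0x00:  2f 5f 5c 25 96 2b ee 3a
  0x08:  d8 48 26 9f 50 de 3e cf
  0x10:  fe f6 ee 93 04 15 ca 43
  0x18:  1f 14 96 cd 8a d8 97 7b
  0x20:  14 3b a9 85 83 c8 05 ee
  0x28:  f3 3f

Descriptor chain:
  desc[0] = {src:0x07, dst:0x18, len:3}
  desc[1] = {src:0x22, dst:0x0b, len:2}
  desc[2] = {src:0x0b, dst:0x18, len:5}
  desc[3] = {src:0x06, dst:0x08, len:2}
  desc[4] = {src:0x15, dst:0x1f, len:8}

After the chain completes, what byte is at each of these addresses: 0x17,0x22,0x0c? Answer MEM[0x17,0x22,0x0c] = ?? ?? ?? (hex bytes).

MEM[0x17,0x22,0x0c] = 43 a9 85

  after D0: wrote 3B at 0x18 = 3ad848
  after D1: wrote 2B at 0x0b = a985
  after D2: wrote 5B at 0x18 = a985de3ecf
  after D3: wrote 2B at 0x08 = ee3a
  after D4: wrote 8B at 0x1f = 15ca43a985de3ecf
query mem[0x17]=0x43, mem[0x22]=0xa9, mem[0x0c]=0x85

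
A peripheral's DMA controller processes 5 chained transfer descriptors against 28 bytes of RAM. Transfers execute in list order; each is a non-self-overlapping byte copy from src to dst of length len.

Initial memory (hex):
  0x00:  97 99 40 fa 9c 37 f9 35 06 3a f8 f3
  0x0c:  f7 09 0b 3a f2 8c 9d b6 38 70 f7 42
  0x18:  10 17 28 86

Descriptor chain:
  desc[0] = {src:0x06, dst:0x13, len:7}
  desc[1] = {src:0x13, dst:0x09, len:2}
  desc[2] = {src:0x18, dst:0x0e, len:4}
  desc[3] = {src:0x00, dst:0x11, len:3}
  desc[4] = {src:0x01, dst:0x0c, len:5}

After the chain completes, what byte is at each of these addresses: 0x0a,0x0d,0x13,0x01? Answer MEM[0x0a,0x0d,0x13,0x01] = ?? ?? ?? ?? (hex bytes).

D0: mem[0x13..0x19] <- [f9 35 06 3a f8 f3 f7]
D1: mem[0x09..0x0a] <- [f9 35]
D2: mem[0x0e..0x11] <- [f3 f7 28 86]
D3: mem[0x11..0x13] <- [97 99 40]
D4: mem[0x0c..0x10] <- [99 40 fa 9c 37]
query mem[0x0a]=0x35, mem[0x0d]=0x40, mem[0x13]=0x40, mem[0x01]=0x99

MEM[0x0a,0x0d,0x13,0x01] = 35 40 40 99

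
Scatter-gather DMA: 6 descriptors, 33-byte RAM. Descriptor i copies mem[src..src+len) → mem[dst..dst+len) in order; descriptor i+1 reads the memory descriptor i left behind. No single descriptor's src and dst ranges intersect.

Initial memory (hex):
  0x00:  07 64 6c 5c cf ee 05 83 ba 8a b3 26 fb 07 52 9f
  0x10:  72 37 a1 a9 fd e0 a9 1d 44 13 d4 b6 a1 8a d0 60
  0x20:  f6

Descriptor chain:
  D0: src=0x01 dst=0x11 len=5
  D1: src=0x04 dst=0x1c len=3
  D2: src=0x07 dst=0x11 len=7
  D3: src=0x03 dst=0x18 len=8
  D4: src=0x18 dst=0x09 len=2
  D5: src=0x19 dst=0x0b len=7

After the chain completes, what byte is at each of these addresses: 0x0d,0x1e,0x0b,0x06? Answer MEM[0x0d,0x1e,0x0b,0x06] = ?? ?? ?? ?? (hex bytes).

D0: mem[0x11..0x15] <- [64 6c 5c cf ee]
D1: mem[0x1c..0x1e] <- [cf ee 05]
D2: mem[0x11..0x17] <- [83 ba 8a b3 26 fb 07]
D3: mem[0x18..0x1f] <- [5c cf ee 05 83 ba 8a b3]
D4: mem[0x09..0x0a] <- [5c cf]
D5: mem[0x0b..0x11] <- [cf ee 05 83 ba 8a b3]
query mem[0x0d]=0x05, mem[0x1e]=0x8a, mem[0x0b]=0xcf, mem[0x06]=0x05

MEM[0x0d,0x1e,0x0b,0x06] = 05 8a cf 05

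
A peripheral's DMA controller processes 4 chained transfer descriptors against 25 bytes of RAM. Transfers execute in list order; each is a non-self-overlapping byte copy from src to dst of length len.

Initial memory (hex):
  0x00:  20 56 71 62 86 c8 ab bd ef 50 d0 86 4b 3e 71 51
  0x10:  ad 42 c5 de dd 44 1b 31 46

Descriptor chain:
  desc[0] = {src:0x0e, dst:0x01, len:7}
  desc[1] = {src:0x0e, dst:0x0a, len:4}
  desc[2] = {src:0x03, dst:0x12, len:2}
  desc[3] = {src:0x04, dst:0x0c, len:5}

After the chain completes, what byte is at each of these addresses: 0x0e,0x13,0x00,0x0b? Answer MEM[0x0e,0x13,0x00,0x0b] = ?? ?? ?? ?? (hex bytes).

[0] 0x0e->0x01 len=7 : 71 51 ad 42 c5 de dd
[1] 0x0e->0x0a len=4 : 71 51 ad 42
[2] 0x03->0x12 len=2 : ad 42
[3] 0x04->0x0c len=5 : 42 c5 de dd ef
query mem[0x0e]=0xde, mem[0x13]=0x42, mem[0x00]=0x20, mem[0x0b]=0x51

MEM[0x0e,0x13,0x00,0x0b] = de 42 20 51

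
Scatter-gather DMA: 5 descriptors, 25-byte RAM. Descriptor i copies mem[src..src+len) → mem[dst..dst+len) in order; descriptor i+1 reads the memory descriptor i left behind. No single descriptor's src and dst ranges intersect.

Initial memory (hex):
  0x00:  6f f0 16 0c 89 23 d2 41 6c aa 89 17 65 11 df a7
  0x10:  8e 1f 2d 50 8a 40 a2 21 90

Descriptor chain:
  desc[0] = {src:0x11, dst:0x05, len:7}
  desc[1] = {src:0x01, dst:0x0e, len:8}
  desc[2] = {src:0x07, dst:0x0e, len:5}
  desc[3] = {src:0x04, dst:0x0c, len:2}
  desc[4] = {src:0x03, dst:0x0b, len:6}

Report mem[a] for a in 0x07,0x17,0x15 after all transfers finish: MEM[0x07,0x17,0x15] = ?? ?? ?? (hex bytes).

[0] 0x11->0x05 len=7 : 1f 2d 50 8a 40 a2 21
[1] 0x01->0x0e len=8 : f0 16 0c 89 1f 2d 50 8a
[2] 0x07->0x0e len=5 : 50 8a 40 a2 21
[3] 0x04->0x0c len=2 : 89 1f
[4] 0x03->0x0b len=6 : 0c 89 1f 2d 50 8a
query mem[0x07]=0x50, mem[0x17]=0x21, mem[0x15]=0x8a

MEM[0x07,0x17,0x15] = 50 21 8a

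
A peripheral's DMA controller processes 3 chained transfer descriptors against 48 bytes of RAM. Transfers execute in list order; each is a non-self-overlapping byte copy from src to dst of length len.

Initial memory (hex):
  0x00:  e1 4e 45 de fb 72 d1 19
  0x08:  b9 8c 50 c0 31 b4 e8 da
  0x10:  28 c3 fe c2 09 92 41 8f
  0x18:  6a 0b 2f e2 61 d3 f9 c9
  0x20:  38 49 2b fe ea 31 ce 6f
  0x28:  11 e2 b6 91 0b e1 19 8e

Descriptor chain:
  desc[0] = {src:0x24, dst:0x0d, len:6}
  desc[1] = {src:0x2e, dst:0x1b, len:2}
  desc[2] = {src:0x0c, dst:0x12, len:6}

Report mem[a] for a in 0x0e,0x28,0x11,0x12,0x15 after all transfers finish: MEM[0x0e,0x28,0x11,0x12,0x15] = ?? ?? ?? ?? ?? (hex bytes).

D0: mem[0x0d..0x12] <- [ea 31 ce 6f 11 e2]
D1: mem[0x1b..0x1c] <- [19 8e]
D2: mem[0x12..0x17] <- [31 ea 31 ce 6f 11]
query mem[0x0e]=0x31, mem[0x28]=0x11, mem[0x11]=0x11, mem[0x12]=0x31, mem[0x15]=0xce

MEM[0x0e,0x28,0x11,0x12,0x15] = 31 11 11 31 ce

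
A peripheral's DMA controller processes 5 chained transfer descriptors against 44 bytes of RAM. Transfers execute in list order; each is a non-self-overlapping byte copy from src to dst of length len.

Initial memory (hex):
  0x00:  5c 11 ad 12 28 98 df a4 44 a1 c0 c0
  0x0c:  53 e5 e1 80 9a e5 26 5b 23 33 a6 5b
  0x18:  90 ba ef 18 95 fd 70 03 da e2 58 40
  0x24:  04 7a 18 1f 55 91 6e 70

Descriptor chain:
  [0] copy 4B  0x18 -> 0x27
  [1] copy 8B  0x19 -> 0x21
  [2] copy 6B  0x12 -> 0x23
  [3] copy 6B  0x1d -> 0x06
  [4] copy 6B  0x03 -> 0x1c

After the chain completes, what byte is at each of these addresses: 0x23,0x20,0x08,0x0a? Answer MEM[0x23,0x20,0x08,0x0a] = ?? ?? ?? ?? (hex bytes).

  after D0: wrote 4B at 0x27 = 90baef18
  after D1: wrote 8B at 0x21 = baef1895fd7003da
  after D2: wrote 6B at 0x23 = 265b2333a65b
  after D3: wrote 6B at 0x06 = fd7003dabaef
  after D4: wrote 6B at 0x1c = 122898fd7003
query mem[0x23]=0x26, mem[0x20]=0x70, mem[0x08]=0x03, mem[0x0a]=0xba

MEM[0x23,0x20,0x08,0x0a] = 26 70 03 ba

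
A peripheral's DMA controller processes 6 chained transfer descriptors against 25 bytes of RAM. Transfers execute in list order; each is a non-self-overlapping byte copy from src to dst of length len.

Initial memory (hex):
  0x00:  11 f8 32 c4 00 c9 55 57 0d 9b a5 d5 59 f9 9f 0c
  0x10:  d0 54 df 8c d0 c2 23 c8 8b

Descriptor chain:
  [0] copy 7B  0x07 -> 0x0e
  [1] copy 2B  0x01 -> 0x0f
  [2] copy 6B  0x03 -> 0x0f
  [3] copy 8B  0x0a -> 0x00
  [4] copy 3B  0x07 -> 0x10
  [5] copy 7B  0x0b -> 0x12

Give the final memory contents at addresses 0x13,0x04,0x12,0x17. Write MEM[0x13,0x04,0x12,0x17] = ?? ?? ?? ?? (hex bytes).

MEM[0x13,0x04,0x12,0x17] = 59 57 d5 c9

[0] 0x07->0x0e len=7 : 57 0d 9b a5 d5 59 f9
[1] 0x01->0x0f len=2 : f8 32
[2] 0x03->0x0f len=6 : c4 00 c9 55 57 0d
[3] 0x0a->0x00 len=8 : a5 d5 59 f9 57 c4 00 c9
[4] 0x07->0x10 len=3 : c9 0d 9b
[5] 0x0b->0x12 len=7 : d5 59 f9 57 c4 c9 0d
query mem[0x13]=0x59, mem[0x04]=0x57, mem[0x12]=0xd5, mem[0x17]=0xc9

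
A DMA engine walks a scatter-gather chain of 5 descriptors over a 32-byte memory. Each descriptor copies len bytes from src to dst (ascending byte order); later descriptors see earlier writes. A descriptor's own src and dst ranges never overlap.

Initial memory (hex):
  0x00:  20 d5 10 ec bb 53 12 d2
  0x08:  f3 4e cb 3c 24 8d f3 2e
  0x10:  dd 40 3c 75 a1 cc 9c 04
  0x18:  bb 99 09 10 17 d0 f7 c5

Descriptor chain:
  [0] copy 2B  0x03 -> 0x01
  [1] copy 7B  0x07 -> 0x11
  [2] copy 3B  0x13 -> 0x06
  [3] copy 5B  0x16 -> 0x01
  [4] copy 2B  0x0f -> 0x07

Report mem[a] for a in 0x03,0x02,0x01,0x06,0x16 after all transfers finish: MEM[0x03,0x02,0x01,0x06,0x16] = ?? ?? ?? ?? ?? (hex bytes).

[0] 0x03->0x01 len=2 : ec bb
[1] 0x07->0x11 len=7 : d2 f3 4e cb 3c 24 8d
[2] 0x13->0x06 len=3 : 4e cb 3c
[3] 0x16->0x01 len=5 : 24 8d bb 99 09
[4] 0x0f->0x07 len=2 : 2e dd
query mem[0x03]=0xbb, mem[0x02]=0x8d, mem[0x01]=0x24, mem[0x06]=0x4e, mem[0x16]=0x24

MEM[0x03,0x02,0x01,0x06,0x16] = bb 8d 24 4e 24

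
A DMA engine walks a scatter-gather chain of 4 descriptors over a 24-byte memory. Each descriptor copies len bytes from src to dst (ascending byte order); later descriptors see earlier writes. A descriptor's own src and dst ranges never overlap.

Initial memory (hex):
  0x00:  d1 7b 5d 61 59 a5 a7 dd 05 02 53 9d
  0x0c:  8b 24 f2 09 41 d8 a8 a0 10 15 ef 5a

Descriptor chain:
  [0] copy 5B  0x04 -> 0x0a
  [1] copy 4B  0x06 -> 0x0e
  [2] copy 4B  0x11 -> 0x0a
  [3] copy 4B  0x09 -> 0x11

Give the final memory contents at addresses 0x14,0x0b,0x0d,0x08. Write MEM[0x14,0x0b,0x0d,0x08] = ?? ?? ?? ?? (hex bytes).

#0 dst[0x0a+5] := {0x59,0xa5,0xa7,0xdd,0x05}
#1 dst[0x0e+4] := {0xa7,0xdd,0x05,0x02}
#2 dst[0x0a+4] := {0x02,0xa8,0xa0,0x10}
#3 dst[0x11+4] := {0x02,0x02,0xa8,0xa0}
query mem[0x14]=0xa0, mem[0x0b]=0xa8, mem[0x0d]=0x10, mem[0x08]=0x05

MEM[0x14,0x0b,0x0d,0x08] = a0 a8 10 05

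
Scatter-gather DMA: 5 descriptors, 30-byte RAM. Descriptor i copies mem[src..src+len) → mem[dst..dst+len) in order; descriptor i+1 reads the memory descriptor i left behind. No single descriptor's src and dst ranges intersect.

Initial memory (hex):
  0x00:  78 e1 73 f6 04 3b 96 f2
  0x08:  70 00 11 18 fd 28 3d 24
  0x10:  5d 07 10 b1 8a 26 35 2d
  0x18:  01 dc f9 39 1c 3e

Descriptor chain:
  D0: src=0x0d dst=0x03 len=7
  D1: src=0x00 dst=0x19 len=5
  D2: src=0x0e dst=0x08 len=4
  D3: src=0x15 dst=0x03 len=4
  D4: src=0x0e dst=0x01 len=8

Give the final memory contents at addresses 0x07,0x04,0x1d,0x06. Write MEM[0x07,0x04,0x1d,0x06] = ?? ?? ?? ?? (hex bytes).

MEM[0x07,0x04,0x1d,0x06] = 8a 07 3d b1

#0 dst[0x03+7] := {0x28,0x3d,0x24,0x5d,0x07,0x10,0xb1}
#1 dst[0x19+5] := {0x78,0xe1,0x73,0x28,0x3d}
#2 dst[0x08+4] := {0x3d,0x24,0x5d,0x07}
#3 dst[0x03+4] := {0x26,0x35,0x2d,0x01}
#4 dst[0x01+8] := {0x3d,0x24,0x5d,0x07,0x10,0xb1,0x8a,0x26}
query mem[0x07]=0x8a, mem[0x04]=0x07, mem[0x1d]=0x3d, mem[0x06]=0xb1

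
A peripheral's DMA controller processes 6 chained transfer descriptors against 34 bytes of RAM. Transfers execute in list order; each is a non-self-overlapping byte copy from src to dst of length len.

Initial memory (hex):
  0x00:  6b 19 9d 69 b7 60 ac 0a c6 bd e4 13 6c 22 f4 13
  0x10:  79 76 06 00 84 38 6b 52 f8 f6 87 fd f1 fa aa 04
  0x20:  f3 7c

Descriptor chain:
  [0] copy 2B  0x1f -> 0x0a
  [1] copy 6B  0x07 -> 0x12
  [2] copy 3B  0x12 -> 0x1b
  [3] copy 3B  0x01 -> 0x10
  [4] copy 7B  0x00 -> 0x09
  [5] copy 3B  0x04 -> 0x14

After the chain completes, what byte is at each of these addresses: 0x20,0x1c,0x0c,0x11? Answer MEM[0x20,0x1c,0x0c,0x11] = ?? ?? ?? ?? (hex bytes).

[0] 0x1f->0x0a len=2 : 04 f3
[1] 0x07->0x12 len=6 : 0a c6 bd 04 f3 6c
[2] 0x12->0x1b len=3 : 0a c6 bd
[3] 0x01->0x10 len=3 : 19 9d 69
[4] 0x00->0x09 len=7 : 6b 19 9d 69 b7 60 ac
[5] 0x04->0x14 len=3 : b7 60 ac
query mem[0x20]=0xf3, mem[0x1c]=0xc6, mem[0x0c]=0x69, mem[0x11]=0x9d

MEM[0x20,0x1c,0x0c,0x11] = f3 c6 69 9d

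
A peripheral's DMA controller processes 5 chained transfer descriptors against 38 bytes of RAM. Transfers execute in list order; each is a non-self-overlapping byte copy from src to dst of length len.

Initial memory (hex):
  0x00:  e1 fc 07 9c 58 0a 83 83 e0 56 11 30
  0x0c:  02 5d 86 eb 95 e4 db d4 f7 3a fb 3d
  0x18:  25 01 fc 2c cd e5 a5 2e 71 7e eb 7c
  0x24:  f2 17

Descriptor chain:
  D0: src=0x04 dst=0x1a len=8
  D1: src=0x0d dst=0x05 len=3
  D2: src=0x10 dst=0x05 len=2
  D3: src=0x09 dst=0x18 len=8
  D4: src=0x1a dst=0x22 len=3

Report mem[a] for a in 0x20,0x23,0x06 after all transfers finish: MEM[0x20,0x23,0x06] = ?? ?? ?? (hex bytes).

  after D0: wrote 8B at 0x1a = 580a8383e0561130
  after D1: wrote 3B at 0x05 = 5d86eb
  after D2: wrote 2B at 0x05 = 95e4
  after D3: wrote 8B at 0x18 = 561130025d86eb95
  after D4: wrote 3B at 0x22 = 30025d
query mem[0x20]=0x11, mem[0x23]=0x02, mem[0x06]=0xe4

MEM[0x20,0x23,0x06] = 11 02 e4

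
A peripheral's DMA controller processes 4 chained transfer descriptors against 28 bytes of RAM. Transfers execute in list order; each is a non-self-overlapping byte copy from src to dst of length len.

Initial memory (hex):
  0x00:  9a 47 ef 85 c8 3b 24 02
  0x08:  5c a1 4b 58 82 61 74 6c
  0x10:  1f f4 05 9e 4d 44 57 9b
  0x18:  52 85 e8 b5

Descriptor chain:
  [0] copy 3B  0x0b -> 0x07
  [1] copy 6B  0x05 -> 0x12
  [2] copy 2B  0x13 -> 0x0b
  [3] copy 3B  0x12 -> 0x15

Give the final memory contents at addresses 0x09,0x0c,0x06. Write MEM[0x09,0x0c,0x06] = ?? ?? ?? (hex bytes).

  after D0: wrote 3B at 0x07 = 588261
  after D1: wrote 6B at 0x12 = 3b245882614b
  after D2: wrote 2B at 0x0b = 2458
  after D3: wrote 3B at 0x15 = 3b2458
query mem[0x09]=0x61, mem[0x0c]=0x58, mem[0x06]=0x24

MEM[0x09,0x0c,0x06] = 61 58 24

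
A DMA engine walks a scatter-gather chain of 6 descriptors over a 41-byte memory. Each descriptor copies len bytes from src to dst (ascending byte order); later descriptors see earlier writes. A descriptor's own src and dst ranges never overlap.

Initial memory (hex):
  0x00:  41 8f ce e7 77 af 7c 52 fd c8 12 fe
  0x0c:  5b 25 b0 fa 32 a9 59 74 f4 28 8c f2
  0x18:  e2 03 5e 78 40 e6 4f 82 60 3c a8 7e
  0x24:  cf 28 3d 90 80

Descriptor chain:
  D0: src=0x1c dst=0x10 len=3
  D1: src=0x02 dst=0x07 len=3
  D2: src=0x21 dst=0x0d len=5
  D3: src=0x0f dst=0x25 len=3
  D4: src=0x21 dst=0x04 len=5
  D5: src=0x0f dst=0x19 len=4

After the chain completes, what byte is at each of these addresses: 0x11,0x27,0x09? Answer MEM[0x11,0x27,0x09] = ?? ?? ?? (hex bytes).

D0: mem[0x10..0x12] <- [40 e6 4f]
D1: mem[0x07..0x09] <- [ce e7 77]
D2: mem[0x0d..0x11] <- [3c a8 7e cf 28]
D3: mem[0x25..0x27] <- [7e cf 28]
D4: mem[0x04..0x08] <- [3c a8 7e cf 7e]
D5: mem[0x19..0x1c] <- [7e cf 28 4f]
query mem[0x11]=0x28, mem[0x27]=0x28, mem[0x09]=0x77

MEM[0x11,0x27,0x09] = 28 28 77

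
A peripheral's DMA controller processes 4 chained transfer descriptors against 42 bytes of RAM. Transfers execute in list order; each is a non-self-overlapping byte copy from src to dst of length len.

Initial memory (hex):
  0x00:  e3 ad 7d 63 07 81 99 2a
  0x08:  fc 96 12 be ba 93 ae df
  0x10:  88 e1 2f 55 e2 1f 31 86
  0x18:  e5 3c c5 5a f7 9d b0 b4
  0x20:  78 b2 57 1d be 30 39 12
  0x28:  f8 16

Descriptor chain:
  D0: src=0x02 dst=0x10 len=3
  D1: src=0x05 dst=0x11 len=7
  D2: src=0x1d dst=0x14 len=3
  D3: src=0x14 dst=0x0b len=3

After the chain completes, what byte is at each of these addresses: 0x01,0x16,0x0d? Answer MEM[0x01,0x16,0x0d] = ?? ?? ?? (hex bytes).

MEM[0x01,0x16,0x0d] = ad b4 b4

[0] 0x02->0x10 len=3 : 7d 63 07
[1] 0x05->0x11 len=7 : 81 99 2a fc 96 12 be
[2] 0x1d->0x14 len=3 : 9d b0 b4
[3] 0x14->0x0b len=3 : 9d b0 b4
query mem[0x01]=0xad, mem[0x16]=0xb4, mem[0x0d]=0xb4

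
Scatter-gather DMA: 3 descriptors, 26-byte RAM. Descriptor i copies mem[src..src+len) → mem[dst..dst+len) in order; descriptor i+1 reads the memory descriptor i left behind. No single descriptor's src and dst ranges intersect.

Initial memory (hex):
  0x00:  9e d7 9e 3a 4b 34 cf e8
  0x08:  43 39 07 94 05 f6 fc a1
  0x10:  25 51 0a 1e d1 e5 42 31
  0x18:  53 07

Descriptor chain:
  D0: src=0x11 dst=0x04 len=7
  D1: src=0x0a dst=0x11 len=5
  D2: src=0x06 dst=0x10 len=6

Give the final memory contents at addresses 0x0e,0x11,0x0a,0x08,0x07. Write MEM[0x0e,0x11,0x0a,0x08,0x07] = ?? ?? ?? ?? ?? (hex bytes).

#0 dst[0x04+7] := {0x51,0x0a,0x1e,0xd1,0xe5,0x42,0x31}
#1 dst[0x11+5] := {0x31,0x94,0x05,0xf6,0xfc}
#2 dst[0x10+6] := {0x1e,0xd1,0xe5,0x42,0x31,0x94}
query mem[0x0e]=0xfc, mem[0x11]=0xd1, mem[0x0a]=0x31, mem[0x08]=0xe5, mem[0x07]=0xd1

MEM[0x0e,0x11,0x0a,0x08,0x07] = fc d1 31 e5 d1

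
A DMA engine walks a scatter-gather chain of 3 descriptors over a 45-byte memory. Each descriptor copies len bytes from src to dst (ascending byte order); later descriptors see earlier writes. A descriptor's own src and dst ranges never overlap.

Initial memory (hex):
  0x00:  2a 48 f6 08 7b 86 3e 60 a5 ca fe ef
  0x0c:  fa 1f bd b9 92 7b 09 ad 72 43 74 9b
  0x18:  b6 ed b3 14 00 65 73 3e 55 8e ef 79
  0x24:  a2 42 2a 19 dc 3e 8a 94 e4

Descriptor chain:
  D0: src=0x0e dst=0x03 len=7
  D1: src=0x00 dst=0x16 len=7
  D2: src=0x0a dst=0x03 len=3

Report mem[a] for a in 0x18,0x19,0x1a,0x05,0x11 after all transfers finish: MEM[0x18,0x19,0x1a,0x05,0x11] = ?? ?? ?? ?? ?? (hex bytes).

  after D0: wrote 7B at 0x03 = bdb9927b09ad72
  after D1: wrote 7B at 0x16 = 2a48f6bdb9927b
  after D2: wrote 3B at 0x03 = feeffa
query mem[0x18]=0xf6, mem[0x19]=0xbd, mem[0x1a]=0xb9, mem[0x05]=0xfa, mem[0x11]=0x7b

MEM[0x18,0x19,0x1a,0x05,0x11] = f6 bd b9 fa 7b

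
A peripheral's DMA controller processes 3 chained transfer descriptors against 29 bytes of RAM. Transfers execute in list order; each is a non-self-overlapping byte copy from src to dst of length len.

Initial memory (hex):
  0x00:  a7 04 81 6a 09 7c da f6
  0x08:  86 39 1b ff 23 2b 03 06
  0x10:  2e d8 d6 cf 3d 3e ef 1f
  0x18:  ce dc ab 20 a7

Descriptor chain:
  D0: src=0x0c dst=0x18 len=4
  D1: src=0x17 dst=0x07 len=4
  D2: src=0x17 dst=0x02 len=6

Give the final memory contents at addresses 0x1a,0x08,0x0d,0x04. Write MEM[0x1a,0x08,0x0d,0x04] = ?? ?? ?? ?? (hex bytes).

MEM[0x1a,0x08,0x0d,0x04] = 03 23 2b 2b

[0] 0x0c->0x18 len=4 : 23 2b 03 06
[1] 0x17->0x07 len=4 : 1f 23 2b 03
[2] 0x17->0x02 len=6 : 1f 23 2b 03 06 a7
query mem[0x1a]=0x03, mem[0x08]=0x23, mem[0x0d]=0x2b, mem[0x04]=0x2b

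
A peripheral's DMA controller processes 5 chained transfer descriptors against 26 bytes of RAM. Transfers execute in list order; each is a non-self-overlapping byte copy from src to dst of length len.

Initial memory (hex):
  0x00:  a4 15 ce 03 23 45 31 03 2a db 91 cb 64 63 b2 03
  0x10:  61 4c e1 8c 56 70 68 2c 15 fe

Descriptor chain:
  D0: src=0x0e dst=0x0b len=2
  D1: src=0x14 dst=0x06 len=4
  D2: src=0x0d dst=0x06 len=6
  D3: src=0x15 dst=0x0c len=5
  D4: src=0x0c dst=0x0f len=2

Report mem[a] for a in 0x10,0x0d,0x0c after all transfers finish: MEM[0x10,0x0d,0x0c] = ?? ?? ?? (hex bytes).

  after D0: wrote 2B at 0x0b = b203
  after D1: wrote 4B at 0x06 = 5670682c
  after D2: wrote 6B at 0x06 = 63b203614ce1
  after D3: wrote 5B at 0x0c = 70682c15fe
  after D4: wrote 2B at 0x0f = 7068
query mem[0x10]=0x68, mem[0x0d]=0x68, mem[0x0c]=0x70

MEM[0x10,0x0d,0x0c] = 68 68 70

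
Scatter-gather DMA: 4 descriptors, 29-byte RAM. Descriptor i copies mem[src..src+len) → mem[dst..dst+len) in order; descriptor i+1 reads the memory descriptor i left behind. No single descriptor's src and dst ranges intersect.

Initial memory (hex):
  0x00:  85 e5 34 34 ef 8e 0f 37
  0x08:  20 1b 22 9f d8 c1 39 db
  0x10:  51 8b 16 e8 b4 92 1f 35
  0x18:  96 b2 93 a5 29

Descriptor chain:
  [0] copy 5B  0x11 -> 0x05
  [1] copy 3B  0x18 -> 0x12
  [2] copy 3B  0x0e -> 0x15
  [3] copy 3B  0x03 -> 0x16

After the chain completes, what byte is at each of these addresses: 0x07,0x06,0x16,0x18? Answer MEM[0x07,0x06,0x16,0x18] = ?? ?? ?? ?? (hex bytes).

MEM[0x07,0x06,0x16,0x18] = e8 16 34 8b

D0: mem[0x05..0x09] <- [8b 16 e8 b4 92]
D1: mem[0x12..0x14] <- [96 b2 93]
D2: mem[0x15..0x17] <- [39 db 51]
D3: mem[0x16..0x18] <- [34 ef 8b]
query mem[0x07]=0xe8, mem[0x06]=0x16, mem[0x16]=0x34, mem[0x18]=0x8b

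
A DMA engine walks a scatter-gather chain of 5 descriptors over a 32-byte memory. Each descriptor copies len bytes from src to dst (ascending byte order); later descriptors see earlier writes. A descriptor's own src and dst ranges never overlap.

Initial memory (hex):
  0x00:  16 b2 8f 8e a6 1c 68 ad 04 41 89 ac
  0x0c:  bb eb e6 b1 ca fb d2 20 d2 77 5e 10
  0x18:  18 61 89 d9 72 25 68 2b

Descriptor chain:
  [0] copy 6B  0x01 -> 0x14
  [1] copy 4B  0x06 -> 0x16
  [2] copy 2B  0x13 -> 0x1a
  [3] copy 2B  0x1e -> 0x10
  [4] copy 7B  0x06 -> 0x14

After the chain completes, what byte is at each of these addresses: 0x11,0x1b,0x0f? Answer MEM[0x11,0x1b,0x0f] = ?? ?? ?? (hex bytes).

#0 dst[0x14+6] := {0xb2,0x8f,0x8e,0xa6,0x1c,0x68}
#1 dst[0x16+4] := {0x68,0xad,0x04,0x41}
#2 dst[0x1a+2] := {0x20,0xb2}
#3 dst[0x10+2] := {0x68,0x2b}
#4 dst[0x14+7] := {0x68,0xad,0x04,0x41,0x89,0xac,0xbb}
query mem[0x11]=0x2b, mem[0x1b]=0xb2, mem[0x0f]=0xb1

MEM[0x11,0x1b,0x0f] = 2b b2 b1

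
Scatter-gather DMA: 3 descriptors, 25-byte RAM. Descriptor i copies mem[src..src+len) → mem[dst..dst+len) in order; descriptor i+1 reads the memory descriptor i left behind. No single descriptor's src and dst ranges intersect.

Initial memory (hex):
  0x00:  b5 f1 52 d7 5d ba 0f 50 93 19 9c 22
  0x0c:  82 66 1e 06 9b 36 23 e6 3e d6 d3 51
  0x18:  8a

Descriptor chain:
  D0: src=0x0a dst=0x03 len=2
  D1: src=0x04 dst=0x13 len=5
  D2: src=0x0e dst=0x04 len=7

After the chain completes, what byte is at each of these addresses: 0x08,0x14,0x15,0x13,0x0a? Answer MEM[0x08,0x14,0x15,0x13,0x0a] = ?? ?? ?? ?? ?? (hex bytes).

  after D0: wrote 2B at 0x03 = 9c22
  after D1: wrote 5B at 0x13 = 22ba0f5093
  after D2: wrote 7B at 0x04 = 1e069b362322ba
query mem[0x08]=0x23, mem[0x14]=0xba, mem[0x15]=0x0f, mem[0x13]=0x22, mem[0x0a]=0xba

MEM[0x08,0x14,0x15,0x13,0x0a] = 23 ba 0f 22 ba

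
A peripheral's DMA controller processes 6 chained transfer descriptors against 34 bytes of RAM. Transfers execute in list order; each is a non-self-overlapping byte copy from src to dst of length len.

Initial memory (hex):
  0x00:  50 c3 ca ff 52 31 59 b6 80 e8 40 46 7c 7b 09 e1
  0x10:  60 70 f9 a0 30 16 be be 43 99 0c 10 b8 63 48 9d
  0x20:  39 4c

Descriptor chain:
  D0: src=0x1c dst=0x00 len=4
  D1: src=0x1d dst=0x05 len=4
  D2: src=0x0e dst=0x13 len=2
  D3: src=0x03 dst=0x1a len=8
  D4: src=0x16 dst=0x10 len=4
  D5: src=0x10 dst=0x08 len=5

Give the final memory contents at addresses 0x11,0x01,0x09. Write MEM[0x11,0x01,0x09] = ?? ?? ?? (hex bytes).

[0] 0x1c->0x00 len=4 : b8 63 48 9d
[1] 0x1d->0x05 len=4 : 63 48 9d 39
[2] 0x0e->0x13 len=2 : 09 e1
[3] 0x03->0x1a len=8 : 9d 52 63 48 9d 39 e8 40
[4] 0x16->0x10 len=4 : be be 43 99
[5] 0x10->0x08 len=5 : be be 43 99 e1
query mem[0x11]=0xbe, mem[0x01]=0x63, mem[0x09]=0xbe

MEM[0x11,0x01,0x09] = be 63 be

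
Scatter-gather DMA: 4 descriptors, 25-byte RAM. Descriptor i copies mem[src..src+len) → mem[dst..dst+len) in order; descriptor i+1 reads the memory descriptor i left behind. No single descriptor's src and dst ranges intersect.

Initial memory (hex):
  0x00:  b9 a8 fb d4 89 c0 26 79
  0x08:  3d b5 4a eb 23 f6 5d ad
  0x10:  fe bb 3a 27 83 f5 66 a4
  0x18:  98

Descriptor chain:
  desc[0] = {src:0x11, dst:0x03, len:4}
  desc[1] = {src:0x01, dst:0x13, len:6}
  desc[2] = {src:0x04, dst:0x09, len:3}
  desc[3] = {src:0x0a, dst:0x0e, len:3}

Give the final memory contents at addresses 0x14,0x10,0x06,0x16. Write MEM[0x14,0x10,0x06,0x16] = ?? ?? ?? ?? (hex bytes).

MEM[0x14,0x10,0x06,0x16] = fb 23 83 3a

  after D0: wrote 4B at 0x03 = bb3a2783
  after D1: wrote 6B at 0x13 = a8fbbb3a2783
  after D2: wrote 3B at 0x09 = 3a2783
  after D3: wrote 3B at 0x0e = 278323
query mem[0x14]=0xfb, mem[0x10]=0x23, mem[0x06]=0x83, mem[0x16]=0x3a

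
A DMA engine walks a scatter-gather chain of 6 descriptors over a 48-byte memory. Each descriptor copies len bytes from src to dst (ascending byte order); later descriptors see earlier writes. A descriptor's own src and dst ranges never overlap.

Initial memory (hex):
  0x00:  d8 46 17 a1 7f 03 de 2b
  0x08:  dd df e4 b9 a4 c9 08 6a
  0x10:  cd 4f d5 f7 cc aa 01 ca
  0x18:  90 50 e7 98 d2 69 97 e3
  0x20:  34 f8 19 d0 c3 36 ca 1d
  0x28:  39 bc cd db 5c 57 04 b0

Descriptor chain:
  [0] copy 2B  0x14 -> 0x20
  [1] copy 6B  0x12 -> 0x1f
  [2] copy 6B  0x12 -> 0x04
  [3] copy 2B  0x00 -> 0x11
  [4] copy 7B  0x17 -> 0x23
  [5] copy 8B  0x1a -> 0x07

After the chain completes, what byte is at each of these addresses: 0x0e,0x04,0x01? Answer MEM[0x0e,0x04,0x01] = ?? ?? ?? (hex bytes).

MEM[0x0e,0x04,0x01] = cc d5 46

D0: mem[0x20..0x21] <- [cc aa]
D1: mem[0x1f..0x24] <- [d5 f7 cc aa 01 ca]
D2: mem[0x04..0x09] <- [d5 f7 cc aa 01 ca]
D3: mem[0x11..0x12] <- [d8 46]
D4: mem[0x23..0x29] <- [ca 90 50 e7 98 d2 69]
D5: mem[0x07..0x0e] <- [e7 98 d2 69 97 d5 f7 cc]
query mem[0x0e]=0xcc, mem[0x04]=0xd5, mem[0x01]=0x46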